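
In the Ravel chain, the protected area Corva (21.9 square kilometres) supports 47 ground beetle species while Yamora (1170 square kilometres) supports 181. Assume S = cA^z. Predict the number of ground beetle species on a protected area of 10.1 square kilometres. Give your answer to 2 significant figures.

36

z = ln(181/47) / ln(1170/21.9) = 1.3483 / 3.9783 = 0.3389
c = 47 / 21.9^0.3389 = 47 / 2.847 = 16.51
S₃ = 16.51 × 10.1^0.3389 = 16.51 × 2.19 ≈ 36.16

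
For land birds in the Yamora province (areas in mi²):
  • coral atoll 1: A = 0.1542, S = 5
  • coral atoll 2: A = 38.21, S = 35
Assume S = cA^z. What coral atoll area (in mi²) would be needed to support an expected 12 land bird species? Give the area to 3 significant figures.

z = ln(35/5) / ln(38.21/0.1542) = 1.9459 / 5.5126 = 0.3530
c = 5 / 0.1542^0.3530 = 5 / 0.5169 = 9.673
A = (12/9.673)^(1/0.3530) ⇒ ln A = ln(1.241)/0.3530 = 0.6106
A = e^0.6106 ≈ 1.842 mi²

1.84 mi²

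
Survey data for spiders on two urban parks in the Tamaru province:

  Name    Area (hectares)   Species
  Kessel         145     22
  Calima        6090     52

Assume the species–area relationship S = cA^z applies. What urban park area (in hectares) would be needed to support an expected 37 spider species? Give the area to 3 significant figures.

1390 hectares

z = ln(52/22) / ln(6090/145) = 0.8602 / 3.7377 = 0.2301
c = 22 / 145^0.2301 = 22 / 3.144 = 6.998
A = (37/6.998)^(1/0.2301) ⇒ ln A = ln(5.287)/0.2301 = 7.2357
A = e^7.2357 ≈ 1388 hectares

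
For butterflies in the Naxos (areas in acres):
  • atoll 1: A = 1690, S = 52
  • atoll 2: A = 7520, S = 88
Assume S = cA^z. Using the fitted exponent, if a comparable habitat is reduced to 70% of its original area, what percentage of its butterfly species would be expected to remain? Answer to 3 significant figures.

z = ln(88/52) / ln(7520/1690) = 0.5261 / 1.4928 = 0.3524
S_new/S_old = (A_new/A_old)^z = 0.7^0.3524 = exp(0.3524 × -0.3567) = 0.8819

88.2%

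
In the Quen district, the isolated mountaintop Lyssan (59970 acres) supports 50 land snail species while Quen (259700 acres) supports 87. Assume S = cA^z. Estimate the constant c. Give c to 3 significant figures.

0.782

z = ln(S₂/S₁) / ln(A₂/A₁) = ln(87/50) / ln(259700/59970) = 0.5539 / 1.4657 = 0.3779
c = S₁ / A₁^z = 50 / 59970^0.3779 = 50 / 63.91 = 0.7823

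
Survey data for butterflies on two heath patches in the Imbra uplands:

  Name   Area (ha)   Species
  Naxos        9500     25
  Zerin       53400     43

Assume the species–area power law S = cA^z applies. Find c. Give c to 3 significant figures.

z = ln(S₂/S₁) / ln(A₂/A₁) = ln(43/25) / ln(53400/9500) = 0.5423 / 1.7265 = 0.3141
c = S₁ / A₁^z = 25 / 9500^0.3141 = 25 / 17.76 = 1.408

1.41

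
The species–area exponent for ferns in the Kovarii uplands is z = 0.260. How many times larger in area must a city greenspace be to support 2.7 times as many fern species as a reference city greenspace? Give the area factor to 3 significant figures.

(A₂/A₁)^0.26 = 2.7, so A₂/A₁ = 2.7^(1/0.26) = 2.7^3.846
ln(A₂/A₁) = ln 2.7 / 0.26 = 0.9933 / 0.26 = 3.8202
A₂/A₁ = e^3.8202 ≈ 45.61

45.6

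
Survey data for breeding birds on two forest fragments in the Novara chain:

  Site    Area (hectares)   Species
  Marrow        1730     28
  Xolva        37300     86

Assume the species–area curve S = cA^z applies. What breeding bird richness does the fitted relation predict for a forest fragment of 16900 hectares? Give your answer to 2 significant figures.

64

z = ln(86/28) / ln(37300/1730) = 1.1221 / 3.0709 = 0.3654
c = 28 / 1730^0.3654 = 28 / 15.25 = 1.836
S₃ = 1.836 × 16900^0.3654 = 1.836 × 35.07 ≈ 64.4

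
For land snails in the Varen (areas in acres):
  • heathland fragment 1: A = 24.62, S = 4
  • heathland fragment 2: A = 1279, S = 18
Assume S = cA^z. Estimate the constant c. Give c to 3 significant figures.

z = ln(S₂/S₁) / ln(A₂/A₁) = ln(18/4) / ln(1279/24.62) = 1.5041 / 3.9503 = 0.3808
c = S₁ / A₁^z = 4 / 24.62^0.3808 = 4 / 3.386 = 1.181

1.18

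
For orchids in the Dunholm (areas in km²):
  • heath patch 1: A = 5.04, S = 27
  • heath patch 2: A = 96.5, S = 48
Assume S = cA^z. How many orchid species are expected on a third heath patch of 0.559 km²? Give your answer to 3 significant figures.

z = ln(48/27) / ln(96.5/5.04) = 0.5754 / 2.9521 = 0.1949
c = 27 / 5.04^0.1949 = 27 / 1.371 = 19.7
S₃ = 19.7 × 0.559^0.1949 = 19.7 × 0.8928 ≈ 17.59

17.6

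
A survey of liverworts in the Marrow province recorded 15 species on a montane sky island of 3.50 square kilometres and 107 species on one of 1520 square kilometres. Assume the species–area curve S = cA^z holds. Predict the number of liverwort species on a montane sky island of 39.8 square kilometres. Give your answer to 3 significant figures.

32.9

z = ln(107/15) / ln(1520/3.5) = 1.9648 / 6.0737 = 0.3235
c = 15 / 3.5^0.3235 = 15 / 1.5 = 10
S₃ = 10 × 39.8^0.3235 = 10 × 3.293 ≈ 32.93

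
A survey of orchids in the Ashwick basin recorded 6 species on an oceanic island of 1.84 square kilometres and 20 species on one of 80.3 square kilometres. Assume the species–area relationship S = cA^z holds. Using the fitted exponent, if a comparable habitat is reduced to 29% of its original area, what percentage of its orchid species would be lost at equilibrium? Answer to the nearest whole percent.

33%

z = ln(20/6) / ln(80.3/1.84) = 1.2040 / 3.7760 = 0.3188
S_new/S_old = (A_new/A_old)^z = 0.29^0.3188 = exp(0.3188 × -1.2379) = 0.6739
Fraction lost = 1 − 0.6739 = 0.3261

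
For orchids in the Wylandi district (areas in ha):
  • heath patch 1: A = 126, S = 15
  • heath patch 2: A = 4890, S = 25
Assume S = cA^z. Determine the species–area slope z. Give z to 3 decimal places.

0.140

Taking logs: ln S = ln c + z ln A, so z = (ln S₂ − ln S₁)/(ln A₂ − ln A₁).
z = ln(25/15) / ln(4890/126) = ln(1.667) / ln(38.81) = 0.5108 / 3.6587 = 0.1396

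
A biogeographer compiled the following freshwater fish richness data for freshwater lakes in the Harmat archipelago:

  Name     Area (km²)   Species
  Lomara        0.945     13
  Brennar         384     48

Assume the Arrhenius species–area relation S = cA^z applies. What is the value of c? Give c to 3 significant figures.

13.2

z = ln(S₂/S₁) / ln(A₂/A₁) = ln(48/13) / ln(384/0.945) = 1.3063 / 6.0072 = 0.2174
c = S₁ / A₁^z = 13 / 0.945^0.2174 = 13 / 0.9878 = 13.16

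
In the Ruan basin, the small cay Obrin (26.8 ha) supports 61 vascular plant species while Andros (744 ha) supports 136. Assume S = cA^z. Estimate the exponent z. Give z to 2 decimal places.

Taking logs: ln S = ln c + z ln A, so z = (ln S₂ − ln S₁)/(ln A₂ − ln A₁).
z = ln(136/61) / ln(744/26.8) = ln(2.23) / ln(27.76) = 0.8018 / 3.3236 = 0.2412

0.24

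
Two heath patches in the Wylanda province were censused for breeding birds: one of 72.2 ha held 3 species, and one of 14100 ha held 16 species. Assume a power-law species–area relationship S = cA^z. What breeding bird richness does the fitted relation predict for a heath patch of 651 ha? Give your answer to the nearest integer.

6

z = ln(16/3) / ln(14100/72.2) = 1.6740 / 5.2745 = 0.3174
c = 3 / 72.2^0.3174 = 3 / 3.889 = 0.7714
S₃ = 0.7714 × 651^0.3174 = 0.7714 × 7.815 ≈ 6.029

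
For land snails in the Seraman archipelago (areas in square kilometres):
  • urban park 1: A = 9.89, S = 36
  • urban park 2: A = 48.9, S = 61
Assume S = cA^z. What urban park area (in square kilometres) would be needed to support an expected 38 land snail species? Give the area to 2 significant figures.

12 square kilometres

z = ln(61/36) / ln(48.9/9.89) = 0.5274 / 1.5983 = 0.3300
c = 36 / 9.89^0.3300 = 36 / 2.13 = 16.9
A = (38/16.9)^(1/0.3300) ⇒ ln A = ln(2.248)/0.3300 = 2.4554
A = e^2.4554 ≈ 11.65 square kilometres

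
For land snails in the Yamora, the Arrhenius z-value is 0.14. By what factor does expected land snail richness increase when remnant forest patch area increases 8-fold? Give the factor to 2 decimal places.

S₂/S₁ = (A₂/A₁)^z = 8^0.14
ln(S₂/S₁) = 0.14 × ln 8 = 0.14 × 2.0794 = 0.2911
S₂/S₁ = e^0.2911 ≈ 1.338

1.34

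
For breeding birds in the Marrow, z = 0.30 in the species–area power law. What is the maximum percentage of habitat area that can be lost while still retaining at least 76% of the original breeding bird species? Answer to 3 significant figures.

59.9%

Need (A_new/A_old)^0.3 = 0.76, so A_new/A_old = 0.76^(1/0.3) = 0.76^3.333
ln(A_new/A_old) = ln 0.76 / 0.3 = -0.2744 / 0.3 = -0.9148
A_new/A_old = e^-0.9148 ≈ 0.4006
Fraction that can be lost = 1 − 0.4006 = 0.5994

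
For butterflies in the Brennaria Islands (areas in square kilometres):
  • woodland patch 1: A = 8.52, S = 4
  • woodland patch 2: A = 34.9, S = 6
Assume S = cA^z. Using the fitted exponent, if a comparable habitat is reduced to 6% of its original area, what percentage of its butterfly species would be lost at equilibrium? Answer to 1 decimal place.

z = ln(6/4) / ln(34.9/8.52) = 0.4055 / 1.4101 = 0.2875
S_new/S_old = (A_new/A_old)^z = 0.06^0.2875 = exp(0.2875 × -2.8134) = 0.4453
Fraction lost = 1 − 0.4453 = 0.5547

55.5%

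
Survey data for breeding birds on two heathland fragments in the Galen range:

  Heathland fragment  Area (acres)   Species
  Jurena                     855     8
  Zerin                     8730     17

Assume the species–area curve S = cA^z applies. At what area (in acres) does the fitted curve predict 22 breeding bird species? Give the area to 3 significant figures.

z = ln(17/8) / ln(8730/855) = 0.7538 / 2.3234 = 0.3244
c = 8 / 855^0.3244 = 8 / 8.937 = 0.8951
A = (22/0.8951)^(1/0.3244) ⇒ ln A = ln(24.58)/0.3244 = 9.8693
A = e^9.8693 ≈ 19327 acres

19300 acres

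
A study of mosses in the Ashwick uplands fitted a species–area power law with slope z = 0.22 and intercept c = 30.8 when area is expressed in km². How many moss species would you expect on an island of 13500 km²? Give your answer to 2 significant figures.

250

S = 30.8 × 13500^0.22 = 30.8 × 8.104 ≈ 249.6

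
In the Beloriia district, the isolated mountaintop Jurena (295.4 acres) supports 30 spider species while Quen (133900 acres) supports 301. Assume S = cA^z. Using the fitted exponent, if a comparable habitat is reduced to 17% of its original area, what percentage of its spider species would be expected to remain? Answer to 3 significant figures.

z = ln(301/30) / ln(133900/295.4) = 2.3059 / 6.1165 = 0.3770
S_new/S_old = (A_new/A_old)^z = 0.17^0.3770 = exp(0.3770 × -1.7720) = 0.5127

51.3%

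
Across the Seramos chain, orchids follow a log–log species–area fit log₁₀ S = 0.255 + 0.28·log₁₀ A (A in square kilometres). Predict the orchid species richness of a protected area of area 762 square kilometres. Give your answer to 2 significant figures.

12

S = 1.799 × 762^0.28
ln S = ln 1.799 + 0.28 × ln 762 = 0.5872 + 0.28 × 6.6359 = 2.4452
S = e^2.4452 ≈ 11.53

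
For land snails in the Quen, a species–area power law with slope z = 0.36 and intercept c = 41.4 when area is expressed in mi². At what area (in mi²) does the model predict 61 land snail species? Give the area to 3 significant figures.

61 = 41.4 × A^0.36  ⇒  A^0.36 = 61/41.4 = 1.473
ln A = ln(1.473) / 0.36 = 0.3876 / 0.36 = 1.0766
A = e^1.0766 ≈ 2.935 mi²

2.93 mi²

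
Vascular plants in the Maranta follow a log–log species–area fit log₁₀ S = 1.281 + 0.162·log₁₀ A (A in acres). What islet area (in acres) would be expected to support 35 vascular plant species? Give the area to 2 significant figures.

35 = 19.1 × A^0.162  ⇒  A^0.162 = 35/19.1 = 1.833
ln A = ln(1.833) / 0.162 = 0.6057 / 0.162 = 3.7391
A = e^3.7391 ≈ 42.06 acres

42 acres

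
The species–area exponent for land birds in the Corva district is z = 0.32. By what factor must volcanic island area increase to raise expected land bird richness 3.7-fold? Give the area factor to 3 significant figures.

(A₂/A₁)^0.32 = 3.7, so A₂/A₁ = 3.7^(1/0.32) = 3.7^3.125
ln(A₂/A₁) = ln 3.7 / 0.32 = 1.3083 / 0.32 = 4.0885
A₂/A₁ = e^4.0885 ≈ 59.65

59.7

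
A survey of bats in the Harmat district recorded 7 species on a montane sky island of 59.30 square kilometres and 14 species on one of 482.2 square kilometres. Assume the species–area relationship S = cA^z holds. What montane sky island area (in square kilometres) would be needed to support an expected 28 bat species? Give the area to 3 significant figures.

3920 square kilometres

z = ln(14/7) / ln(482.2/59.3) = 0.6931 / 2.0957 = 0.3307
c = 7 / 59.3^0.3307 = 7 / 3.859 = 1.814
A = (28/1.814)^(1/0.3307) ⇒ ln A = ln(15.43)/0.3307 = 8.2741
A = e^8.2741 ≈ 3921 square kilometres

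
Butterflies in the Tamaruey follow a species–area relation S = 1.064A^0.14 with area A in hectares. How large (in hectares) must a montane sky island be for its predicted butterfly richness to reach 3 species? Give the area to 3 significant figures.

3 = 1.064 × A^0.14  ⇒  A^0.14 = 3/1.064 = 2.82
ln A = ln(2.82) / 0.14 = 1.0366 / 0.14 = 7.4041
A = e^7.4041 ≈ 1643 hectares

1640 hectares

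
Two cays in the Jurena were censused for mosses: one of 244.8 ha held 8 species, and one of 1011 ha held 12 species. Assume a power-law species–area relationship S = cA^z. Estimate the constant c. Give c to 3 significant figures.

z = ln(S₂/S₁) / ln(A₂/A₁) = ln(12/8) / ln(1011/244.8) = 0.4055 / 1.4183 = 0.2859
c = S₁ / A₁^z = 8 / 244.8^0.2859 = 8 / 4.819 = 1.66

1.66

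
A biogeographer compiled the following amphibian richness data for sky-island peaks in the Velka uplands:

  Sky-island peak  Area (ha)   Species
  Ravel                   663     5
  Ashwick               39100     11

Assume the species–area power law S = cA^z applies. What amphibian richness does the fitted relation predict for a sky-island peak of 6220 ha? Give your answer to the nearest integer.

z = ln(11/5) / ln(39100/663) = 0.7885 / 4.0771 = 0.1934
c = 5 / 663^0.1934 = 5 / 3.513 = 1.423
S₃ = 1.423 × 6220^0.1934 = 1.423 × 5.416 ≈ 7.709

8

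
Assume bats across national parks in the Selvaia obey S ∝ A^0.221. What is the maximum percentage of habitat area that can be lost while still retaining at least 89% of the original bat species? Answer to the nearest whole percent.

41%

Need (A_new/A_old)^0.221 = 0.89, so A_new/A_old = 0.89^(1/0.221) = 0.89^4.525
ln(A_new/A_old) = ln 0.89 / 0.221 = -0.1165 / 0.221 = -0.5273
A_new/A_old = e^-0.5273 ≈ 0.5902
Fraction that can be lost = 1 − 0.5902 = 0.4098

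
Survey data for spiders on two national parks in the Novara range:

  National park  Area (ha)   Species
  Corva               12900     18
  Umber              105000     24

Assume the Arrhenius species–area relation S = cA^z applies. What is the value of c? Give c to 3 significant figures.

z = ln(S₂/S₁) / ln(A₂/A₁) = ln(24/18) / ln(105000/12900) = 0.2877 / 2.0967 = 0.1372
c = S₁ / A₁^z = 18 / 12900^0.1372 = 18 / 3.664 = 4.912

4.91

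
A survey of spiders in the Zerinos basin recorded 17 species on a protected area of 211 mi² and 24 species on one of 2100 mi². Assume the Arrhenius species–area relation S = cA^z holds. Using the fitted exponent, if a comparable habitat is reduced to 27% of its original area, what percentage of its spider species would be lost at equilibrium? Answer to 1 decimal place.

17.8%

z = ln(24/17) / ln(2100/211) = 0.3448 / 2.2978 = 0.1501
S_new/S_old = (A_new/A_old)^z = 0.27^0.1501 = exp(0.1501 × -1.3093) = 0.8216
Fraction lost = 1 − 0.8216 = 0.1784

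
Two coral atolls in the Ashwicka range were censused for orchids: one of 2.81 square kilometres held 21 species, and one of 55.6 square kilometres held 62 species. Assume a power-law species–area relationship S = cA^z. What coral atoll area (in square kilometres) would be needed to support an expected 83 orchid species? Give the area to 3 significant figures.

z = ln(62/21) / ln(55.6/2.81) = 1.0826 / 2.9850 = 0.3627
c = 21 / 2.81^0.3627 = 21 / 1.455 = 14.44
A = (83/14.44)^(1/0.3627) ⇒ ln A = ln(5.749)/0.3627 = 4.8225
A = e^4.8225 ≈ 124.3 square kilometres

124 square kilometres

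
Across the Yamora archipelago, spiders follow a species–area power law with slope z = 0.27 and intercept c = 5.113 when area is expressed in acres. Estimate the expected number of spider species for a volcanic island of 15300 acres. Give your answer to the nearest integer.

S = 5.113 × 15300^0.27
ln S = ln 5.113 + 0.27 × ln 15300 = 1.6318 + 0.27 × 9.6356 = 4.2334
S = e^4.2334 ≈ 68.95

69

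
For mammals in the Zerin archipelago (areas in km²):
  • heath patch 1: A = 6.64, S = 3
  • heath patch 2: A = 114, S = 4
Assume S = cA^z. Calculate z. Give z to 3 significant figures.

0.101

Taking logs: ln S = ln c + z ln A, so z = (ln S₂ − ln S₁)/(ln A₂ − ln A₁).
z = ln(4/3) / ln(114/6.64) = ln(1.333) / ln(17.17) = 0.2877 / 2.8431 = 0.1012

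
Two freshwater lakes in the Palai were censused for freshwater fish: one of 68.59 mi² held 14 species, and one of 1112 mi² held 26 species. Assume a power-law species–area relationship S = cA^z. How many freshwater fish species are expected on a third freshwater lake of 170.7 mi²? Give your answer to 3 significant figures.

17.1

z = ln(26/14) / ln(1112/68.59) = 0.6190 / 2.7858 = 0.2222
c = 14 / 68.59^0.2222 = 14 / 2.559 = 5.471
S₃ = 5.471 × 170.7^0.2222 = 5.471 × 3.134 ≈ 17.14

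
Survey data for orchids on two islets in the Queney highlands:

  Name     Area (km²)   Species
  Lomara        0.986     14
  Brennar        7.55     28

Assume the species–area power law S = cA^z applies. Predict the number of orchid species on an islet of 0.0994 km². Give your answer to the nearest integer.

z = ln(28/14) / ln(7.55/0.986) = 0.6931 / 2.0356 = 0.3405
c = 14 / 0.986^0.3405 = 14 / 0.9952 = 14.07
S₃ = 14.07 × 0.0994^0.3405 = 14.07 × 0.4556 ≈ 6.409

6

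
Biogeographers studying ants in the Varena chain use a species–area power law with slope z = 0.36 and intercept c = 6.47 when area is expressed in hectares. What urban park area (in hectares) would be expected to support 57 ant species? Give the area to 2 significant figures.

57 = 6.47 × A^0.36  ⇒  A^0.36 = 57/6.47 = 8.81
ln A = ln(8.81) / 0.36 = 2.1759 / 0.36 = 6.0441
A = e^6.0441 ≈ 421.6 hectares

420 hectares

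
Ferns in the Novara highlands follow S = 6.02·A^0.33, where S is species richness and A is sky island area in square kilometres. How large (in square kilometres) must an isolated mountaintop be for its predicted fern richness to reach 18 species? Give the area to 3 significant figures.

27.6 square kilometres

18 = 6.02 × A^0.33  ⇒  A^0.33 = 18/6.02 = 2.99
ln A = ln(2.99) / 0.33 = 1.0953 / 0.33 = 3.3190
A = e^3.3190 ≈ 27.63 square kilometres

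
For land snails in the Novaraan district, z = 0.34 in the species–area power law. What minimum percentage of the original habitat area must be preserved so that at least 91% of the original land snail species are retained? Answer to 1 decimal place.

75.8%

Need (A_new/A_old)^0.34 = 0.91, so A_new/A_old = 0.91^(1/0.34) = 0.91^2.941
ln(A_new/A_old) = ln 0.91 / 0.34 = -0.0943 / 0.34 = -0.2774
A_new/A_old = e^-0.2774 ≈ 0.7578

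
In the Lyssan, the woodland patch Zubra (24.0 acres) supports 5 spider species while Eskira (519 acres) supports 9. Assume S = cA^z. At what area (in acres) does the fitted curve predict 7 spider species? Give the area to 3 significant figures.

139 acres

z = ln(9/5) / ln(519/24) = 0.5878 / 3.0739 = 0.1912
c = 5 / 24^0.1912 = 5 / 1.836 = 2.723
A = (7/2.723)^(1/0.1912) ⇒ ln A = ln(2.571)/0.1912 = 4.9376
A = e^4.9376 ≈ 139.4 acres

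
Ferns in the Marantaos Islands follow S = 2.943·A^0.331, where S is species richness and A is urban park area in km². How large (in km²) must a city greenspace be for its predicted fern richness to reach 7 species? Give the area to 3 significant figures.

7 = 2.943 × A^0.331  ⇒  A^0.331 = 7/2.943 = 2.379
ln A = ln(2.379) / 0.331 = 0.8665 / 0.331 = 2.6178
A = e^2.6178 ≈ 13.71 km²

13.7 km²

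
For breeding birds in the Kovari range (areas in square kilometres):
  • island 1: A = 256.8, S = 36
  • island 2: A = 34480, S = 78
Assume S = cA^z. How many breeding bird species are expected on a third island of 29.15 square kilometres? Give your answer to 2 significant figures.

z = ln(78/36) / ln(34480/256.8) = 0.7732 / 4.8998 = 0.1578
c = 36 / 256.8^0.1578 = 36 / 2.4 = 15
S₃ = 15 × 29.15^0.1578 = 15 × 1.703 ≈ 25.54

26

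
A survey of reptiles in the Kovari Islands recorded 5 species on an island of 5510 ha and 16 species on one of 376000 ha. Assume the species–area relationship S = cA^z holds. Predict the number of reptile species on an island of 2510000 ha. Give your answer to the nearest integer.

z = ln(16/5) / ln(376000/5510) = 1.1632 / 4.2230 = 0.2754
c = 5 / 5510^0.2754 = 5 / 10.73 = 0.4662
S₃ = 0.4662 × 2510000^0.2754 = 0.4662 × 57.9 ≈ 26.99

27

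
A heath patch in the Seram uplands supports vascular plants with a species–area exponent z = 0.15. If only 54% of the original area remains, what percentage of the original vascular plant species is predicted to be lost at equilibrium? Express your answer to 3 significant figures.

S_new/S_old = (A_new/A_old)^z = 0.54^0.15
= exp(0.15 × ln 0.54) = exp(0.15 × -0.6162) = exp(-0.0924) ≈ 0.9117
Fraction lost = 1 − 0.9117 = 0.08829

8.83%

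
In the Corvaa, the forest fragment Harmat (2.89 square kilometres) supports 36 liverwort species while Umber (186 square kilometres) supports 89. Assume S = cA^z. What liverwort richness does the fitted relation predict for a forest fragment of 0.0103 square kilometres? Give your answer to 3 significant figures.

z = ln(89/36) / ln(186/2.89) = 0.9051 / 4.1645 = 0.2173
c = 36 / 2.89^0.2173 = 36 / 1.259 = 28.58
S₃ = 28.58 × 0.0103^0.2173 = 28.58 × 0.3699 ≈ 10.57

10.6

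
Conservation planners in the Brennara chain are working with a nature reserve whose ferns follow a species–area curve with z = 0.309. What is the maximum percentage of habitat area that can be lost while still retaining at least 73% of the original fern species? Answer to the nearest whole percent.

64%

Need (A_new/A_old)^0.309 = 0.73, so A_new/A_old = 0.73^(1/0.309) = 0.73^3.236
ln(A_new/A_old) = ln 0.73 / 0.309 = -0.3147 / 0.309 = -1.0185
A_new/A_old = e^-1.0185 ≈ 0.3611
Fraction that can be lost = 1 − 0.3611 = 0.6389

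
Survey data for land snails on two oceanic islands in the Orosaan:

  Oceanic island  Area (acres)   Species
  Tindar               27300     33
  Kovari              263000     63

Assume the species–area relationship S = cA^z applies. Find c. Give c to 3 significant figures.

1.79

z = ln(S₂/S₁) / ln(A₂/A₁) = ln(63/33) / ln(263000/27300) = 0.6466 / 2.2653 = 0.2855
c = S₁ / A₁^z = 33 / 27300^0.2855 = 33 / 18.46 = 1.787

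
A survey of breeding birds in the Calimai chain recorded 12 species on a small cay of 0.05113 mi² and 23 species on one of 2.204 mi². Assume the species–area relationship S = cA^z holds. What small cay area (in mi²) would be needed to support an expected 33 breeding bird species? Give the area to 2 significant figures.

z = ln(23/12) / ln(2.204/0.05113) = 0.6506 / 3.7637 = 0.1729
c = 12 / 0.05113^0.1729 = 12 / 0.5981 = 20.06
A = (33/20.06)^(1/0.1729) ⇒ ln A = ln(1.645)/0.1729 = 2.8787
A = e^2.8787 ≈ 17.79 mi²

18 mi²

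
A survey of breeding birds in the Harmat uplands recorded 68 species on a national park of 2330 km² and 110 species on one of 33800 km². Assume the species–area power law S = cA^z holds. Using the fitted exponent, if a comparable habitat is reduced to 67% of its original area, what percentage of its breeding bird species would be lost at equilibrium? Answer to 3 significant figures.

z = ln(110/68) / ln(33800/2330) = 0.4810 / 2.6746 = 0.1798
S_new/S_old = (A_new/A_old)^z = 0.67^0.1798 = exp(0.1798 × -0.4005) = 0.9305
Fraction lost = 1 − 0.9305 = 0.06949

6.95%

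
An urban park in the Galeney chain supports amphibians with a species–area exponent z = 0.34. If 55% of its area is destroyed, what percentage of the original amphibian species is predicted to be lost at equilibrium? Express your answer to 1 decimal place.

23.8%

S_new/S_old = (A_new/A_old)^z = 0.45^0.34
= exp(0.34 × ln 0.45) = exp(0.34 × -0.7985) = exp(-0.2715) ≈ 0.7622
Fraction lost = 1 − 0.7622 = 0.2378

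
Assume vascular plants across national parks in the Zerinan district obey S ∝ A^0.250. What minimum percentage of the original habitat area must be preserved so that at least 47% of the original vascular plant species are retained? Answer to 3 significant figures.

4.88%

Need (A_new/A_old)^0.25 = 0.47, so A_new/A_old = 0.47^(1/0.25) = 0.47^4
ln(A_new/A_old) = ln 0.47 / 0.25 = -0.7550 / 0.25 = -3.0201
A_new/A_old = e^-3.0201 ≈ 0.0488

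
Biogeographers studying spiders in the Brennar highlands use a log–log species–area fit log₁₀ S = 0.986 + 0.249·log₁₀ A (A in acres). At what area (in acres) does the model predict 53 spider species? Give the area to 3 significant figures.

53 = 9.683 × A^0.249  ⇒  A^0.249 = 53/9.683 = 5.474
ln A = ln(5.474) / 0.249 = 1.6999 / 0.249 = 6.8271
A = e^6.8271 ≈ 922.5 acres

922 acres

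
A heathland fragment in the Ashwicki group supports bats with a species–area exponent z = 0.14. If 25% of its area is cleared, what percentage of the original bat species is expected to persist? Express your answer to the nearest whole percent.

96%

S_new/S_old = (A_new/A_old)^z = 0.75^0.14
= exp(0.14 × ln 0.75) = exp(0.14 × -0.2877) = exp(-0.0403) ≈ 0.9605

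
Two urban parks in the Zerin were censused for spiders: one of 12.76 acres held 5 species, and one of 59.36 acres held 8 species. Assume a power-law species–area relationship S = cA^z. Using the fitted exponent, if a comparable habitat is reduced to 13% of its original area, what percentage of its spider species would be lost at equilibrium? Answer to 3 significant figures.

46.4%

z = ln(8/5) / ln(59.36/12.76) = 0.4700 / 1.5373 = 0.3057
S_new/S_old = (A_new/A_old)^z = 0.13^0.3057 = exp(0.3057 × -2.0402) = 0.5359
Fraction lost = 1 − 0.5359 = 0.4641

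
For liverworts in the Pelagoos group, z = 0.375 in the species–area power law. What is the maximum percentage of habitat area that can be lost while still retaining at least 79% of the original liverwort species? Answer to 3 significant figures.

46.7%

Need (A_new/A_old)^0.375 = 0.79, so A_new/A_old = 0.79^(1/0.375) = 0.79^2.667
ln(A_new/A_old) = ln 0.79 / 0.375 = -0.2357 / 0.375 = -0.6286
A_new/A_old = e^-0.6286 ≈ 0.5333
Fraction that can be lost = 1 − 0.5333 = 0.4667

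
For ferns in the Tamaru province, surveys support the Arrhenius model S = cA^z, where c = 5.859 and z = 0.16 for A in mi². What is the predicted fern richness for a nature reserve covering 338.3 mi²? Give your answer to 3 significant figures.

S = 5.859 × 338.3^0.16 = 5.859 × 2.539 ≈ 14.88

14.9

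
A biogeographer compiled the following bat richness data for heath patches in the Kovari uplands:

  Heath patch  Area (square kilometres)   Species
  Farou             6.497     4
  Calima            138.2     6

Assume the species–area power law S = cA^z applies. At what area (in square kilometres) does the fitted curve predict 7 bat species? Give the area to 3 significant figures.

z = ln(6/4) / ln(138.2/6.497) = 0.4055 / 3.0574 = 0.1326
c = 4 / 6.497^0.1326 = 4 / 1.282 = 3.121
A = (7/3.121)^(1/0.1326) ⇒ ln A = ln(2.243)/0.1326 = 6.0911
A = e^6.0911 ≈ 441.9 square kilometres

442 square kilometres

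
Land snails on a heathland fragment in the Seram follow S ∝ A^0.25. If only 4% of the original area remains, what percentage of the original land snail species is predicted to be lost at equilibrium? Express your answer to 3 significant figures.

S_new/S_old = (A_new/A_old)^z = 0.04^0.25
= exp(0.25 × ln 0.04) = exp(0.25 × -3.2189) = exp(-0.8047) ≈ 0.4472
Fraction lost = 1 − 0.4472 = 0.5528

55.3%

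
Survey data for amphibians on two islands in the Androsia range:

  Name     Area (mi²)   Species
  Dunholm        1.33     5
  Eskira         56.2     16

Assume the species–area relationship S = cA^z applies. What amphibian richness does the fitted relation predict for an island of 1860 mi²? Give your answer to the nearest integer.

z = ln(16/5) / ln(56.2/1.33) = 1.1632 / 3.7437 = 0.3107
c = 5 / 1.33^0.3107 = 5 / 1.093 = 4.576
S₃ = 4.576 × 1860^0.3107 = 4.576 × 10.37 ≈ 47.46

47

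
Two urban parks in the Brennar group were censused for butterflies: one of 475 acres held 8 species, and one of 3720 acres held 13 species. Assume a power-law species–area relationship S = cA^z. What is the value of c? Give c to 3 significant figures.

1.87

z = ln(S₂/S₁) / ln(A₂/A₁) = ln(13/8) / ln(3720/475) = 0.4855 / 2.0582 = 0.2359
c = S₁ / A₁^z = 8 / 475^0.2359 = 8 / 4.28 = 1.869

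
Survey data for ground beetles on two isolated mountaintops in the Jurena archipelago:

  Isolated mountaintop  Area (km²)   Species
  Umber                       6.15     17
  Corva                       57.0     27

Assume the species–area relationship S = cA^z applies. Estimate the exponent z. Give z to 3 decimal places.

Taking logs: ln S = ln c + z ln A, so z = (ln S₂ − ln S₁)/(ln A₂ − ln A₁).
z = ln(27/17) / ln(57/6.15) = ln(1.588) / ln(9.268) = 0.4626 / 2.2266 = 0.2078

0.208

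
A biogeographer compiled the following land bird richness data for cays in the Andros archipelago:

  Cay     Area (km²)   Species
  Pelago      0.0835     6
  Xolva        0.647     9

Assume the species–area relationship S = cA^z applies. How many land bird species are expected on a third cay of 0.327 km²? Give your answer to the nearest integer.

8

z = ln(9/6) / ln(0.647/0.0835) = 0.4055 / 2.0475 = 0.1980
c = 6 / 0.0835^0.1980 = 6 / 0.6116 = 9.81
S₃ = 9.81 × 0.327^0.1980 = 9.81 × 0.8014 ≈ 7.862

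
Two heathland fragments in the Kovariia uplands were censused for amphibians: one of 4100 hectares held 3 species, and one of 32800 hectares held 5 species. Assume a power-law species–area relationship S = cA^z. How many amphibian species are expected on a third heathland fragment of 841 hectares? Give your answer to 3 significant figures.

2.03

z = ln(5/3) / ln(32800/4100) = 0.5108 / 2.0794 = 0.2457
c = 3 / 4100^0.2457 = 3 / 7.718 = 0.3887
S₃ = 0.3887 × 841^0.2457 = 0.3887 × 5.23 ≈ 2.033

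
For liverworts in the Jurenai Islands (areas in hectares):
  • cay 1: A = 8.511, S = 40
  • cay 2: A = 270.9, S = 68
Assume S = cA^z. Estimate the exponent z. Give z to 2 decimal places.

0.15

Taking logs: ln S = ln c + z ln A, so z = (ln S₂ − ln S₁)/(ln A₂ − ln A₁).
z = ln(68/40) / ln(270.9/8.511) = ln(1.7) / ln(31.83) = 0.5306 / 3.4604 = 0.1533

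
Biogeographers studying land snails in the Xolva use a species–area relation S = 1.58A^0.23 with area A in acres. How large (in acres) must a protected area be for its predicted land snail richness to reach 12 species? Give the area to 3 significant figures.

6740 acres

12 = 1.58 × A^0.23  ⇒  A^0.23 = 12/1.58 = 7.595
ln A = ln(7.595) / 0.23 = 2.0275 / 0.23 = 8.8151
A = e^8.8151 ≈ 6735 acres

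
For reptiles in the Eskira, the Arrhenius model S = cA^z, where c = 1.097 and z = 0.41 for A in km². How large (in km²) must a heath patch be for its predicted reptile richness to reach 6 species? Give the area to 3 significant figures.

63.1 km²

6 = 1.097 × A^0.41  ⇒  A^0.41 = 6/1.097 = 5.469
ln A = ln(5.469) / 0.41 = 1.6992 / 0.41 = 4.1443
A = e^4.1443 ≈ 63.08 km²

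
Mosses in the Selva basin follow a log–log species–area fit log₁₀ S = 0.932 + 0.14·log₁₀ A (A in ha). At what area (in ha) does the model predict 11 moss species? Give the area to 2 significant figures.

11 = 8.551 × A^0.14  ⇒  A^0.14 = 11/8.551 = 1.286
ln A = ln(1.286) / 0.14 = 0.2519 / 0.14 = 1.7992
A = e^1.7992 ≈ 6.045 ha

6.0 ha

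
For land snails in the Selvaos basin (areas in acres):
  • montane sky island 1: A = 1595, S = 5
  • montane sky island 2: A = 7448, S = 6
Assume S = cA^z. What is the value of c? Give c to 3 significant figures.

2.09

z = ln(S₂/S₁) / ln(A₂/A₁) = ln(6/5) / ln(7448/1595) = 0.1823 / 1.5411 = 0.1183
c = S₁ / A₁^z = 5 / 1595^0.1183 = 5 / 2.393 = 2.09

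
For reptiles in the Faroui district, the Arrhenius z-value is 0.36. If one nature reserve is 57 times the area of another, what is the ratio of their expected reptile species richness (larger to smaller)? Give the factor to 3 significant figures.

S₂/S₁ = (A₂/A₁)^z = 57^0.36
ln(S₂/S₁) = 0.36 × ln 57 = 0.36 × 4.0431 = 1.4555
S₂/S₁ = e^1.4555 ≈ 4.287

4.29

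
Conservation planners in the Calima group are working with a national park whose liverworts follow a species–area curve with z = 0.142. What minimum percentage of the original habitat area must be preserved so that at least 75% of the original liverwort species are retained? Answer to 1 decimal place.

Need (A_new/A_old)^0.142 = 0.75, so A_new/A_old = 0.75^(1/0.142) = 0.75^7.042
ln(A_new/A_old) = ln 0.75 / 0.142 = -0.2877 / 0.142 = -2.0259
A_new/A_old = e^-2.0259 ≈ 0.1319

13.2%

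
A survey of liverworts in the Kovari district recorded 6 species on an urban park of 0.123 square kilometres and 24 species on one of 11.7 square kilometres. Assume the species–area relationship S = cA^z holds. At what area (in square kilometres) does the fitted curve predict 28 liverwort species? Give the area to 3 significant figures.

z = ln(24/6) / ln(11.7/0.123) = 1.3863 / 4.5552 = 0.3043
c = 6 / 0.123^0.3043 = 6 / 0.5285 = 11.35
A = (28/11.35)^(1/0.3043) ⇒ ln A = ln(2.466)/0.3043 = 2.9661
A = e^2.9661 ≈ 19.42 square kilometres

19.4 square kilometres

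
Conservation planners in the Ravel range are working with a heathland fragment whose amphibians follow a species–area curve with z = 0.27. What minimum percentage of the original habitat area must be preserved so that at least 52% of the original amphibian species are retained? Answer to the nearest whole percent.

9%

Need (A_new/A_old)^0.27 = 0.52, so A_new/A_old = 0.52^(1/0.27) = 0.52^3.704
ln(A_new/A_old) = ln 0.52 / 0.27 = -0.6539 / 0.27 = -2.4219
A_new/A_old = e^-2.4219 ≈ 0.08875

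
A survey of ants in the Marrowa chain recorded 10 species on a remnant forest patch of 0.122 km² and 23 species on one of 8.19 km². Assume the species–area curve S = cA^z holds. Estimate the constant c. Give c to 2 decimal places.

z = ln(S₂/S₁) / ln(A₂/A₁) = ln(23/10) / ln(8.19/0.122) = 0.8329 / 4.2066 = 0.1980
c = S₁ / A₁^z = 10 / 0.122^0.1980 = 10 / 0.6593 = 15.17

15.17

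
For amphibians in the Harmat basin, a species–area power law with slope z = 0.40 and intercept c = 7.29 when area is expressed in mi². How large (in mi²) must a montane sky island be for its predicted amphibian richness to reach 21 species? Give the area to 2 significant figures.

21 = 7.29 × A^0.4  ⇒  A^0.4 = 21/7.29 = 2.881
ln A = ln(2.881) / 0.4 = 1.0580 / 0.4 = 2.6450
A = e^2.6450 ≈ 14.08 mi²

14 mi²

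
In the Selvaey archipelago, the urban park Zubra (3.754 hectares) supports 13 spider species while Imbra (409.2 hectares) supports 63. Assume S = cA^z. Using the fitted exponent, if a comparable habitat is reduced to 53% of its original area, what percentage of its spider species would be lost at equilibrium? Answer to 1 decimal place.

z = ln(63/13) / ln(409.2/3.754) = 1.5782 / 4.6914 = 0.3364
S_new/S_old = (A_new/A_old)^z = 0.53^0.3364 = exp(0.3364 × -0.6349) = 0.8077
Fraction lost = 1 − 0.8077 = 0.1923

19.2%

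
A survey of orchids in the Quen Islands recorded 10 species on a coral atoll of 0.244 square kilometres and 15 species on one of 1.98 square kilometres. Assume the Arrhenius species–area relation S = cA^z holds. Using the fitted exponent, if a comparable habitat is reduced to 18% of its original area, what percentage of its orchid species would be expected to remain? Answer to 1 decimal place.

z = ln(15/10) / ln(1.98/0.244) = 0.4055 / 2.0937 = 0.1937
S_new/S_old = (A_new/A_old)^z = 0.18^0.1937 = exp(0.1937 × -1.7148) = 0.7174

71.7%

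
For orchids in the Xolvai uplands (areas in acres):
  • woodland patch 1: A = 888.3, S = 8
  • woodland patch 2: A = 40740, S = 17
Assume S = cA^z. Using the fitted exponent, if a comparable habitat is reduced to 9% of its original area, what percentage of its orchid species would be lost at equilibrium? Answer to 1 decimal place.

37.8%

z = ln(17/8) / ln(40740/888.3) = 0.7538 / 3.8257 = 0.1970
S_new/S_old = (A_new/A_old)^z = 0.09^0.1970 = exp(0.1970 × -2.4079) = 0.6222
Fraction lost = 1 − 0.6222 = 0.3778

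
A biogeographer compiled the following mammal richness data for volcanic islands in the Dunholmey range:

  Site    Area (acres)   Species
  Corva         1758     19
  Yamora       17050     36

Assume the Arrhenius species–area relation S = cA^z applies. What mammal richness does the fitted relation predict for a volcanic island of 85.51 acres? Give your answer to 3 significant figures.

8.12

z = ln(36/19) / ln(17050/1758) = 0.6391 / 2.2720 = 0.2813
c = 19 / 1758^0.2813 = 19 / 8.181 = 2.323
S₃ = 2.323 × 85.51^0.2813 = 2.323 × 3.495 ≈ 8.117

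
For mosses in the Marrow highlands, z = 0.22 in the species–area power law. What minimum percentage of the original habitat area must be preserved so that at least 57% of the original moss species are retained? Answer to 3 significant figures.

Need (A_new/A_old)^0.22 = 0.57, so A_new/A_old = 0.57^(1/0.22) = 0.57^4.545
ln(A_new/A_old) = ln 0.57 / 0.22 = -0.5621 / 0.22 = -2.5551
A_new/A_old = e^-2.5551 ≈ 0.07769

7.77%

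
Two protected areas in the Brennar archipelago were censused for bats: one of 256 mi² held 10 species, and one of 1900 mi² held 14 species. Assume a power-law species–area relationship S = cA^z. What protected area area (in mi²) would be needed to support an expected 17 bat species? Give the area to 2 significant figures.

6000 mi²

z = ln(14/10) / ln(1900/256) = 0.3365 / 2.0044 = 0.1679
c = 10 / 256^0.1679 = 10 / 2.537 = 3.942
A = (17/3.942)^(1/0.1679) ⇒ ln A = ln(4.312)/0.1679 = 8.7062
A = e^8.7062 ≈ 6040 mi²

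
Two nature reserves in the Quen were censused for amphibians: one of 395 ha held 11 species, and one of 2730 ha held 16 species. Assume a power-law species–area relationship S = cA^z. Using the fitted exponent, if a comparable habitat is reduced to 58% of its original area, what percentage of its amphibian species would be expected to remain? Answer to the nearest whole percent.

90%

z = ln(16/11) / ln(2730/395) = 0.3747 / 1.9332 = 0.1938
S_new/S_old = (A_new/A_old)^z = 0.58^0.1938 = exp(0.1938 × -0.5447) = 0.8998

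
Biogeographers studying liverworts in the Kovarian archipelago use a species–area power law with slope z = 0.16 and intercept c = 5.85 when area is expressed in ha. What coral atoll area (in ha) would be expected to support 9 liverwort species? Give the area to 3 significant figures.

9 = 5.85 × A^0.16  ⇒  A^0.16 = 9/5.85 = 1.538
ln A = ln(1.538) / 0.16 = 0.4308 / 0.16 = 2.6924
A = e^2.6924 ≈ 14.77 ha

14.8 ha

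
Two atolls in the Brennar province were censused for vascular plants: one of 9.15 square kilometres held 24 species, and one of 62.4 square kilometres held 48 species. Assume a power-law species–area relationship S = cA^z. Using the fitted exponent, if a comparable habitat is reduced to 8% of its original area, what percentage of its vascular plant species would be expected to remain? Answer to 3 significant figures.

z = ln(48/24) / ln(62.4/9.15) = 0.6931 / 1.9198 = 0.3610
S_new/S_old = (A_new/A_old)^z = 0.08^0.3610 = exp(0.3610 × -2.5257) = 0.4018

40.2%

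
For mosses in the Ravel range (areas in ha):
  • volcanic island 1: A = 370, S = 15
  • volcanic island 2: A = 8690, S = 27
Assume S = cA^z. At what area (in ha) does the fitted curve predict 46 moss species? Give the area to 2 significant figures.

150000 ha

z = ln(27/15) / ln(8690/370) = 0.5878 / 3.1564 = 0.1862
c = 15 / 370^0.1862 = 15 / 3.008 = 4.987
A = (46/4.987)^(1/0.1862) ⇒ ln A = ln(9.224)/0.1862 = 11.9311
A = e^11.9311 ≈ 151918 ha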